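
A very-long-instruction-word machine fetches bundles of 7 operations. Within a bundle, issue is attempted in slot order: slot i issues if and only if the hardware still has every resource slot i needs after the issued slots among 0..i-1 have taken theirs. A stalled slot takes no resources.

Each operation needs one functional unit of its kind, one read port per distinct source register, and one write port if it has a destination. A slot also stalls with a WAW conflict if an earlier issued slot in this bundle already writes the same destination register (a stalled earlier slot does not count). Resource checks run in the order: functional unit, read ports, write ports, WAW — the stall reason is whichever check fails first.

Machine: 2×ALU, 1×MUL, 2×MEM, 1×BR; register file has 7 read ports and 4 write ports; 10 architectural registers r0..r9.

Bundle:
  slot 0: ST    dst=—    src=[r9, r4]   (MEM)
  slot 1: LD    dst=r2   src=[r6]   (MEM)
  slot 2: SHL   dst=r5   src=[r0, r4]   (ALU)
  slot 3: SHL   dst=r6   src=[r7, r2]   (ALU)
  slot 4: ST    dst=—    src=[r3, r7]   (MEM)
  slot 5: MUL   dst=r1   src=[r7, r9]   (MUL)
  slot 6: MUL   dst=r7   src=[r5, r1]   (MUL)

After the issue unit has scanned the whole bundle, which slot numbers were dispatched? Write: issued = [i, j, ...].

[0] MEM needs rd=2 wr=0: ok; after: ALU=2 MUL=1 MEM=1 BR=1, R=5, W=4
[1] MEM needs rd=1 wr=1: ok; after: ALU=2 MUL=1 MEM=0 BR=1, R=4, W=3
[2] ALU needs rd=2 wr=1: ok; after: ALU=1 MUL=1 MEM=0 BR=1, R=2, W=2
[3] ALU needs rd=2 wr=1: ok; after: ALU=0 MUL=1 MEM=0 BR=1, R=0, W=1
[4] MEM needs rd=2 wr=0: FU; after: ALU=0 MUL=1 MEM=0 BR=1, R=0, W=1
[5] MUL needs rd=2 wr=1: RD_PORT; after: ALU=0 MUL=1 MEM=0 BR=1, R=0, W=1
[6] MUL needs rd=2 wr=1: RD_PORT; after: ALU=0 MUL=1 MEM=0 BR=1, R=0, W=1

issued = [0, 1, 2, 3]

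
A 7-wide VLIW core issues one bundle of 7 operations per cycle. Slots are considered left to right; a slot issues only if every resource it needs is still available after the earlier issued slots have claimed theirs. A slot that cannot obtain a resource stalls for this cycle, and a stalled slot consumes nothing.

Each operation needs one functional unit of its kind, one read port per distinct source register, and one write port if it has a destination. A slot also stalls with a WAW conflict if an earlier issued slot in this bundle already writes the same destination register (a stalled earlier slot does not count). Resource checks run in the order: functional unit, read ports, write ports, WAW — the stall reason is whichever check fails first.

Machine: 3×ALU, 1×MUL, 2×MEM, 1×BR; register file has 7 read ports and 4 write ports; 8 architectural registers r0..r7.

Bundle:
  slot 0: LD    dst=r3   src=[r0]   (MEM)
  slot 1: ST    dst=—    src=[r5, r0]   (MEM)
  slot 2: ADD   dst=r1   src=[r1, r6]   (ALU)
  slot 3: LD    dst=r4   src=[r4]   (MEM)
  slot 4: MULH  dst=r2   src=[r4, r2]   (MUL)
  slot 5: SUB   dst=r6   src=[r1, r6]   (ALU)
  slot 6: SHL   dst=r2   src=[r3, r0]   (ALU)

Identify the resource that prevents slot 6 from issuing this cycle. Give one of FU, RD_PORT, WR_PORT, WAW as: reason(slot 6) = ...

reason(slot 6) = RD_PORT

(0) want 1×MEM +1rd +1wr — yes → AL3|MU1|ME1|BR1|rd6|wr3
(1) want 1×MEM +2rd +0wr — yes → AL3|MU1|ME0|BR1|rd4|wr3
(2) want 1×ALU +2rd +1wr — yes → AL2|MU1|ME0|BR1|rd2|wr2
(3) want 1×MEM +1rd +1wr — FU → AL2|MU1|ME0|BR1|rd2|wr2
(4) want 1×MUL +2rd +1wr — yes → AL2|MU0|ME0|BR1|rd0|wr1
(5) want 1×ALU +2rd +1wr — RD_PORT → AL2|MU0|ME0|BR1|rd0|wr1
(6) want 1×ALU +2rd +1wr — RD_PORT → AL2|MU0|ME0|BR1|rd0|wr1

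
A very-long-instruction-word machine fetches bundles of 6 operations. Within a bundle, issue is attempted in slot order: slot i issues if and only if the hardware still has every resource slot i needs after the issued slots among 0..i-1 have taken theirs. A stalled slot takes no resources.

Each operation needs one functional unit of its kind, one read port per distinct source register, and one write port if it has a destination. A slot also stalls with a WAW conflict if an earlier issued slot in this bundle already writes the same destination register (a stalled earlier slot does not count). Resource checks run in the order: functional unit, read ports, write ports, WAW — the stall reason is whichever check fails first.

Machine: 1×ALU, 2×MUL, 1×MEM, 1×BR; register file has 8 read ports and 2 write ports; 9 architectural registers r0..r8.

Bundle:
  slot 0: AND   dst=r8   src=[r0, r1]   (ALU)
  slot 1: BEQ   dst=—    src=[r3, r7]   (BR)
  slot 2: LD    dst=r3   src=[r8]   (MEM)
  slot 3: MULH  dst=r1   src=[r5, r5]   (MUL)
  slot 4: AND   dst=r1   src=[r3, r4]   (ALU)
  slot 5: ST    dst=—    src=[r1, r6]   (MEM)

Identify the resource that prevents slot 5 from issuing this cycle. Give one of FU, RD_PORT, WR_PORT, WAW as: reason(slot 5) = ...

(0) want 1×ALU +2rd +1wr — yes → AL0|MU2|ME1|BR1|rd6|wr1
(1) want 1×BR +2rd +0wr — yes → AL0|MU2|ME1|BR0|rd4|wr1
(2) want 1×MEM +1rd +1wr — yes → AL0|MU2|ME0|BR0|rd3|wr0
(3) want 1×MUL +1rd +1wr — WR_PORT → AL0|MU2|ME0|BR0|rd3|wr0
(4) want 1×ALU +2rd +1wr — FU → AL0|MU2|ME0|BR0|rd3|wr0
(5) want 1×MEM +2rd +0wr — FU → AL0|MU2|ME0|BR0|rd3|wr0

reason(slot 5) = FU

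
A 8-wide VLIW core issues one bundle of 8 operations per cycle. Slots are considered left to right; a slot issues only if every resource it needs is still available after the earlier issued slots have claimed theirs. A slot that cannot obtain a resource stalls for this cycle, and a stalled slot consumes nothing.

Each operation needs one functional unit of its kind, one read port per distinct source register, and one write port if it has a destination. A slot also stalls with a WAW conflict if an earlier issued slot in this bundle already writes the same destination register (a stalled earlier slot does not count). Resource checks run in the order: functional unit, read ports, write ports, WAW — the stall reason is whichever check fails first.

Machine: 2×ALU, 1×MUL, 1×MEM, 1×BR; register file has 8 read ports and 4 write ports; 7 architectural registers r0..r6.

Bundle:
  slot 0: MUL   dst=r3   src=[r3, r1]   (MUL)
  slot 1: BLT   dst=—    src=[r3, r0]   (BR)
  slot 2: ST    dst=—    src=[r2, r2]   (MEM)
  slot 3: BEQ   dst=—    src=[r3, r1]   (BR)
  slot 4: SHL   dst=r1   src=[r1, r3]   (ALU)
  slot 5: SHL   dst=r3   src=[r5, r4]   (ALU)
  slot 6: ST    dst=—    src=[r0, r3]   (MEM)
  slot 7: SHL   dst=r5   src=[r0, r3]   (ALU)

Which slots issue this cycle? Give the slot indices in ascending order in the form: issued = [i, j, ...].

issued = [0, 1, 2, 4]

#0 MUL src=r3,r1 dispatched  <A:2 Mu:0 Ld:1 B:1 rd:6 wr:3>
#1 BR src=r3,r0 dispatched  <A:2 Mu:0 Ld:1 B:0 rd:4 wr:3>
#2 MEM src=r2,r2 dispatched  <A:2 Mu:0 Ld:0 B:0 rd:3 wr:3>
#3 BR src=r3,r1 held:FU  <A:2 Mu:0 Ld:0 B:0 rd:3 wr:3>
#4 ALU src=r1,r3 dispatched  <A:1 Mu:0 Ld:0 B:0 rd:1 wr:2>
#5 ALU src=r5,r4 held:RD_PORT  <A:1 Mu:0 Ld:0 B:0 rd:1 wr:2>
#6 MEM src=r0,r3 held:FU  <A:1 Mu:0 Ld:0 B:0 rd:1 wr:2>
#7 ALU src=r0,r3 held:RD_PORT  <A:1 Mu:0 Ld:0 B:0 rd:1 wr:2>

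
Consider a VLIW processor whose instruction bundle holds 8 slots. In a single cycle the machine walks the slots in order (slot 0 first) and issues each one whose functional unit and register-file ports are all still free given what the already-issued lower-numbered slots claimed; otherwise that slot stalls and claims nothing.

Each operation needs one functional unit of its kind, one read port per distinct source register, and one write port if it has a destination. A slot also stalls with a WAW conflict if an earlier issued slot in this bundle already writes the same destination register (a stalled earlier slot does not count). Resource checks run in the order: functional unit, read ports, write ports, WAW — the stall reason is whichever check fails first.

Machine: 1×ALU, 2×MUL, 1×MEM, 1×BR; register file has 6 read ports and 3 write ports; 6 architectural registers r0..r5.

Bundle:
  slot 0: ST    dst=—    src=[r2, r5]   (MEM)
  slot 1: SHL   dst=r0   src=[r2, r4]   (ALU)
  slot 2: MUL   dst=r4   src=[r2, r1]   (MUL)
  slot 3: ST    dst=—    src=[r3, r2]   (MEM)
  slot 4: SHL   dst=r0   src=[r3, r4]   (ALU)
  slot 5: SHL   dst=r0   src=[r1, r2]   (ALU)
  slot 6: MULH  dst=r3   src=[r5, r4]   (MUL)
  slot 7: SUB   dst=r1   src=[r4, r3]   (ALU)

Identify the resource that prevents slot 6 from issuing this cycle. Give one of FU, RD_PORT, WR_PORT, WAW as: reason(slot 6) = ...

reason(slot 6) = RD_PORT

slot 0 (MEM): ISSUE — free A1,Mu2,Ld0,B1 rp4 wp3
slot 1 (ALU): ISSUE — free A0,Mu2,Ld0,B1 rp2 wp2
slot 2 (MUL): ISSUE — free A0,Mu1,Ld0,B1 rp0 wp1
slot 3 (MEM): stall FU — free A0,Mu1,Ld0,B1 rp0 wp1
slot 4 (ALU): stall FU — free A0,Mu1,Ld0,B1 rp0 wp1
slot 5 (ALU): stall FU — free A0,Mu1,Ld0,B1 rp0 wp1
slot 6 (MUL): stall RD_PORT — free A0,Mu1,Ld0,B1 rp0 wp1
slot 7 (ALU): stall FU — free A0,Mu1,Ld0,B1 rp0 wp1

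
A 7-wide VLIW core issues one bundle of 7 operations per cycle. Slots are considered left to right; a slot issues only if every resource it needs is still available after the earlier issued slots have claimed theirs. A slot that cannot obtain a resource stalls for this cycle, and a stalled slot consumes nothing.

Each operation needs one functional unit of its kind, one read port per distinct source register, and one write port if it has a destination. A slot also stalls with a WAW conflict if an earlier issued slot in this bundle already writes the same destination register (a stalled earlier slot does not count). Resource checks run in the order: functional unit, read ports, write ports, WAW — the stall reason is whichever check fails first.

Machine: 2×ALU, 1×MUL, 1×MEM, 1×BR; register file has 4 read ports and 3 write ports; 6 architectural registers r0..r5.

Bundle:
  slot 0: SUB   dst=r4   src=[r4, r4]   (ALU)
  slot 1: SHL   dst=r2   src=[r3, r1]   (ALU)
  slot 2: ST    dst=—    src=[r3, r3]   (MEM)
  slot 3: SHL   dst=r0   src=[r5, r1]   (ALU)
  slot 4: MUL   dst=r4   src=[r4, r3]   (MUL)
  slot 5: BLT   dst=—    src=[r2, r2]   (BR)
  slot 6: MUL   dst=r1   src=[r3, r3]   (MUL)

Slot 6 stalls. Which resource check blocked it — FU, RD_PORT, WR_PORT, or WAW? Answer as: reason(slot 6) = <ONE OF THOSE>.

#0 ALU src=r4,r4 dispatched  <A:1 Mu:1 Ld:1 B:1 rd:3 wr:2>
#1 ALU src=r3,r1 dispatched  <A:0 Mu:1 Ld:1 B:1 rd:1 wr:1>
#2 MEM src=r3,r3 dispatched  <A:0 Mu:1 Ld:0 B:1 rd:0 wr:1>
#3 ALU src=r5,r1 held:FU  <A:0 Mu:1 Ld:0 B:1 rd:0 wr:1>
#4 MUL src=r4,r3 held:RD_PORT  <A:0 Mu:1 Ld:0 B:1 rd:0 wr:1>
#5 BR src=r2,r2 held:RD_PORT  <A:0 Mu:1 Ld:0 B:1 rd:0 wr:1>
#6 MUL src=r3,r3 held:RD_PORT  <A:0 Mu:1 Ld:0 B:1 rd:0 wr:1>

reason(slot 6) = RD_PORT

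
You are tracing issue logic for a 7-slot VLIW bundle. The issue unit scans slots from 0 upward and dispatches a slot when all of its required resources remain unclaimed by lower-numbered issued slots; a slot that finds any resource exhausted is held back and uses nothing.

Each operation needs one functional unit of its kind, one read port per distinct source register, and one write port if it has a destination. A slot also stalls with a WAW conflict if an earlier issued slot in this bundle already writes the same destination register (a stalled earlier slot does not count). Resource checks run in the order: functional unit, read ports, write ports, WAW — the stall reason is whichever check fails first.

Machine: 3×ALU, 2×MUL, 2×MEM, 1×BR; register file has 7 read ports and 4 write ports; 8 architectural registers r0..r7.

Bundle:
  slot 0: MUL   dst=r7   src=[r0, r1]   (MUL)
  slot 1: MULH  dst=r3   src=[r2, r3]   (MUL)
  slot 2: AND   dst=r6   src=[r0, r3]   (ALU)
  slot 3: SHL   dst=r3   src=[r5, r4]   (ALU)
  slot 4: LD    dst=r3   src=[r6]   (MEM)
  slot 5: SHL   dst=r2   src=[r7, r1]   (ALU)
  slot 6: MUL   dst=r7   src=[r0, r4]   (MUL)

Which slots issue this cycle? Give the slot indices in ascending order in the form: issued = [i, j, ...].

[0] MUL needs rd=2 wr=1: ok; after: ALU=3 MUL=1 MEM=2 BR=1, R=5, W=3
[1] MUL needs rd=2 wr=1: ok; after: ALU=3 MUL=0 MEM=2 BR=1, R=3, W=2
[2] ALU needs rd=2 wr=1: ok; after: ALU=2 MUL=0 MEM=2 BR=1, R=1, W=1
[3] ALU needs rd=2 wr=1: RD_PORT; after: ALU=2 MUL=0 MEM=2 BR=1, R=1, W=1
[4] MEM needs rd=1 wr=1: WAW; after: ALU=2 MUL=0 MEM=2 BR=1, R=1, W=1
[5] ALU needs rd=2 wr=1: RD_PORT; after: ALU=2 MUL=0 MEM=2 BR=1, R=1, W=1
[6] MUL needs rd=2 wr=1: FU; after: ALU=2 MUL=0 MEM=2 BR=1, R=1, W=1

issued = [0, 1, 2]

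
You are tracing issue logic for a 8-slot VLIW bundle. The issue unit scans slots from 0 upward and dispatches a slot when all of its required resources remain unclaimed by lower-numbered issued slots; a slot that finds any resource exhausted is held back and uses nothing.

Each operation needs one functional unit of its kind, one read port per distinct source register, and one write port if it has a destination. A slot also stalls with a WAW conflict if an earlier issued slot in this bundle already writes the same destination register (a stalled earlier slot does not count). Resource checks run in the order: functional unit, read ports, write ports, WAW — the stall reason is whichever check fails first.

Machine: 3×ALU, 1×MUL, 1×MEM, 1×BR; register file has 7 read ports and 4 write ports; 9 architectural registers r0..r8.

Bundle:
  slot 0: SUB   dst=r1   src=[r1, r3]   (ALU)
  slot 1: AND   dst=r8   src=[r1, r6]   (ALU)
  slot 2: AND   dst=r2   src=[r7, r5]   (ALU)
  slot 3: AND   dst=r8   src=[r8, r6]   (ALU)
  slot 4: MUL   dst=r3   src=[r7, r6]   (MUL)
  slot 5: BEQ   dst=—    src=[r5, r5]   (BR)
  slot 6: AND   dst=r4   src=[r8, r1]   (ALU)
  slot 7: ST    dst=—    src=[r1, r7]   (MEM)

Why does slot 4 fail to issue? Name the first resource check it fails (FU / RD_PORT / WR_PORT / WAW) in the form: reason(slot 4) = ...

reason(slot 4) = RD_PORT

slot 0 (ALU): ISSUE — free A2,Mu1,Ld1,B1 rp5 wp3
slot 1 (ALU): ISSUE — free A1,Mu1,Ld1,B1 rp3 wp2
slot 2 (ALU): ISSUE — free A0,Mu1,Ld1,B1 rp1 wp1
slot 3 (ALU): stall FU — free A0,Mu1,Ld1,B1 rp1 wp1
slot 4 (MUL): stall RD_PORT — free A0,Mu1,Ld1,B1 rp1 wp1
slot 5 (BR): ISSUE — free A0,Mu1,Ld1,B0 rp0 wp1
slot 6 (ALU): stall FU — free A0,Mu1,Ld1,B0 rp0 wp1
slot 7 (MEM): stall RD_PORT — free A0,Mu1,Ld1,B0 rp0 wp1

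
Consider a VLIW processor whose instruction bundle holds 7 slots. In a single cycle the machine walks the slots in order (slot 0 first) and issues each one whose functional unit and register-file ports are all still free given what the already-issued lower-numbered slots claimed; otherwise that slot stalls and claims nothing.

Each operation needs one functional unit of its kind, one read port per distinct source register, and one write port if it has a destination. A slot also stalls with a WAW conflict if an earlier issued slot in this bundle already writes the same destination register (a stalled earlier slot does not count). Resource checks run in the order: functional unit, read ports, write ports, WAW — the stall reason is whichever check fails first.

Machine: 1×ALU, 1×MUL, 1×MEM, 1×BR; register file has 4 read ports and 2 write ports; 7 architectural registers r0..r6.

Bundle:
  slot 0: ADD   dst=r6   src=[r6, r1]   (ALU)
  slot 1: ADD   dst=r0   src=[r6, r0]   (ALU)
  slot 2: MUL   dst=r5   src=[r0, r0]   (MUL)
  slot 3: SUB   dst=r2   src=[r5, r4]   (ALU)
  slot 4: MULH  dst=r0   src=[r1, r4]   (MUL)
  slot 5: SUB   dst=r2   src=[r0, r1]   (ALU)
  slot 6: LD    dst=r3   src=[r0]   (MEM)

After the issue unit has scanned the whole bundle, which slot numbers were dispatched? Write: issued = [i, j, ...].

  0. ALU→r6 ⇒ go  {0A/1Mu/1Ld/1B | 2r 1w}
  1. ALU→r0 ⇒ no(FU)  {0A/1Mu/1Ld/1B | 2r 1w}
  2. MUL→r5 ⇒ go  {0A/0Mu/1Ld/1B | 1r 0w}
  3. ALU→r2 ⇒ no(FU)  {0A/0Mu/1Ld/1B | 1r 0w}
  4. MUL→r0 ⇒ no(FU)  {0A/0Mu/1Ld/1B | 1r 0w}
  5. ALU→r2 ⇒ no(FU)  {0A/0Mu/1Ld/1B | 1r 0w}
  6. MEM→r3 ⇒ no(WR_PORT)  {0A/0Mu/1Ld/1B | 1r 0w}

issued = [0, 2]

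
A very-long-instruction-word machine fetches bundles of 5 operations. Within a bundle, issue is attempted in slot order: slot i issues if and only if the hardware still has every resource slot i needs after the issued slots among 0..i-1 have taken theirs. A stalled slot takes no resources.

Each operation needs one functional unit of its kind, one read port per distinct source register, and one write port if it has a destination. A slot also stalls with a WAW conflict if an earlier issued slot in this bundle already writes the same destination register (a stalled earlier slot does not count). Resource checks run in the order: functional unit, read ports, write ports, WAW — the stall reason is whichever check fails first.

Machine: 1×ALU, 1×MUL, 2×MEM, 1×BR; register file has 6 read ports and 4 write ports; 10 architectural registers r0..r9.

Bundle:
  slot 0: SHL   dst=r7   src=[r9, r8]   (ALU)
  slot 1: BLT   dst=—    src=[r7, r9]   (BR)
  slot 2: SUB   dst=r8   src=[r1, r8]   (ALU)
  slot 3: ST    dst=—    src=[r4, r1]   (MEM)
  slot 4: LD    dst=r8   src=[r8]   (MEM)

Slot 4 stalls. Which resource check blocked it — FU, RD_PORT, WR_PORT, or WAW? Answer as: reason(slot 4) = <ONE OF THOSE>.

[0] ALU needs rd=2 wr=1: ok; after: ALU=0 MUL=1 MEM=2 BR=1, R=4, W=3
[1] BR needs rd=2 wr=0: ok; after: ALU=0 MUL=1 MEM=2 BR=0, R=2, W=3
[2] ALU needs rd=2 wr=1: FU; after: ALU=0 MUL=1 MEM=2 BR=0, R=2, W=3
[3] MEM needs rd=2 wr=0: ok; after: ALU=0 MUL=1 MEM=1 BR=0, R=0, W=3
[4] MEM needs rd=1 wr=1: RD_PORT; after: ALU=0 MUL=1 MEM=1 BR=0, R=0, W=3

reason(slot 4) = RD_PORT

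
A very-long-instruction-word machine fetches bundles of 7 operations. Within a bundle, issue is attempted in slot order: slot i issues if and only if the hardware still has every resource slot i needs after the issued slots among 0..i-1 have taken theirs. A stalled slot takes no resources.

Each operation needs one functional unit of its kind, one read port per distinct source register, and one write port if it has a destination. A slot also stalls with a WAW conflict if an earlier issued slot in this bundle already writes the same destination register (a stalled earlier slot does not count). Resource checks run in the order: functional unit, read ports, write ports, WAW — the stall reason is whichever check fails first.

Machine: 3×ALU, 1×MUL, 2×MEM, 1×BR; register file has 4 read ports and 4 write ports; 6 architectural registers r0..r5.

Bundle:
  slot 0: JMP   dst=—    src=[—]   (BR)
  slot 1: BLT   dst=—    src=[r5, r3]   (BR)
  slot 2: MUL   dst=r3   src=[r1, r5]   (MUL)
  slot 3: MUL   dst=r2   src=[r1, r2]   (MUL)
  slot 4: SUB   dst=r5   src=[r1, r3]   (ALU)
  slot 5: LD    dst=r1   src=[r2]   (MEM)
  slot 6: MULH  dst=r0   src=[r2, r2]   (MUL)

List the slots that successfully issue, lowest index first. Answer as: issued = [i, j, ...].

issued = [0, 2, 4]

#0 BR src=- dispatched  <A:3 Mu:1 Ld:2 B:0 rd:4 wr:4>
#1 BR src=r5,r3 held:FU  <A:3 Mu:1 Ld:2 B:0 rd:4 wr:4>
#2 MUL src=r1,r5 dispatched  <A:3 Mu:0 Ld:2 B:0 rd:2 wr:3>
#3 MUL src=r1,r2 held:FU  <A:3 Mu:0 Ld:2 B:0 rd:2 wr:3>
#4 ALU src=r1,r3 dispatched  <A:2 Mu:0 Ld:2 B:0 rd:0 wr:2>
#5 MEM src=r2 held:RD_PORT  <A:2 Mu:0 Ld:2 B:0 rd:0 wr:2>
#6 MUL src=r2,r2 held:FU  <A:2 Mu:0 Ld:2 B:0 rd:0 wr:2>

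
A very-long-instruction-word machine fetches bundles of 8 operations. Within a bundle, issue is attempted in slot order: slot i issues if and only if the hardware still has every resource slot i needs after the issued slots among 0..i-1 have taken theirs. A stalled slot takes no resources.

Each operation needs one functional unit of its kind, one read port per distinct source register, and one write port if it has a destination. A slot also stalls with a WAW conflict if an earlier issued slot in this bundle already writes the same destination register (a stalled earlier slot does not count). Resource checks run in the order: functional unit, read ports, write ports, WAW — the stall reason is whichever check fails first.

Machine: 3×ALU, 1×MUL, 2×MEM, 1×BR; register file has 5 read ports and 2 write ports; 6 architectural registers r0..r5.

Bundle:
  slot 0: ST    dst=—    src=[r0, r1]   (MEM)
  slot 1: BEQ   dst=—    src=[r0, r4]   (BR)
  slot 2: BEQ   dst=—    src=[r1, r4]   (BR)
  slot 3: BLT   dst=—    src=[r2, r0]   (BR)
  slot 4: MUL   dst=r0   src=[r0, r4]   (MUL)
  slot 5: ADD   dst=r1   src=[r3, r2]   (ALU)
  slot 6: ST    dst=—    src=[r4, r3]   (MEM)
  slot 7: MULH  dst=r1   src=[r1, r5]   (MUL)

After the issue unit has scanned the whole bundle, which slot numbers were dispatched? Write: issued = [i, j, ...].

issued = [0, 1]

(0) want 1×MEM +2rd +0wr — yes → AL3|MU1|ME1|BR1|rd3|wr2
(1) want 1×BR +2rd +0wr — yes → AL3|MU1|ME1|BR0|rd1|wr2
(2) want 1×BR +2rd +0wr — FU → AL3|MU1|ME1|BR0|rd1|wr2
(3) want 1×BR +2rd +0wr — FU → AL3|MU1|ME1|BR0|rd1|wr2
(4) want 1×MUL +2rd +1wr — RD_PORT → AL3|MU1|ME1|BR0|rd1|wr2
(5) want 1×ALU +2rd +1wr — RD_PORT → AL3|MU1|ME1|BR0|rd1|wr2
(6) want 1×MEM +2rd +0wr — RD_PORT → AL3|MU1|ME1|BR0|rd1|wr2
(7) want 1×MUL +2rd +1wr — RD_PORT → AL3|MU1|ME1|BR0|rd1|wr2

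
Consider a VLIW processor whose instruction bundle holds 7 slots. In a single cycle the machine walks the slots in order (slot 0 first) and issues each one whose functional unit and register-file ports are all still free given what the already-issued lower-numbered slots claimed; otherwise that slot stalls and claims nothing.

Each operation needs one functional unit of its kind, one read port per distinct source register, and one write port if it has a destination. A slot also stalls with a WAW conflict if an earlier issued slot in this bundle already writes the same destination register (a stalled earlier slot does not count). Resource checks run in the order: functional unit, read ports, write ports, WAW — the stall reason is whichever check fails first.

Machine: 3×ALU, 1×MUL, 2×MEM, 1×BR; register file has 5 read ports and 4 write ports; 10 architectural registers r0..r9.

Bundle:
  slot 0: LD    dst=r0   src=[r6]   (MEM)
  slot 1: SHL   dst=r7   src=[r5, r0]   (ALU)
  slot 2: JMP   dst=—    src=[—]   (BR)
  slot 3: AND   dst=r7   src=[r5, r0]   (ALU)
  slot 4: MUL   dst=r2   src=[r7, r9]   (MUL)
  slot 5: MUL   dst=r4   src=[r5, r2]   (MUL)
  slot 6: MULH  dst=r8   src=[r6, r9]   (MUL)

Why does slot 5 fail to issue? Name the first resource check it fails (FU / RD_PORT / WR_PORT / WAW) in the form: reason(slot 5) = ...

slot 0 (MEM): ISSUE — free A3,Mu1,Ld1,B1 rp4 wp3
slot 1 (ALU): ISSUE — free A2,Mu1,Ld1,B1 rp2 wp2
slot 2 (BR): ISSUE — free A2,Mu1,Ld1,B0 rp2 wp2
slot 3 (ALU): stall WAW — free A2,Mu1,Ld1,B0 rp2 wp2
slot 4 (MUL): ISSUE — free A2,Mu0,Ld1,B0 rp0 wp1
slot 5 (MUL): stall FU — free A2,Mu0,Ld1,B0 rp0 wp1
slot 6 (MUL): stall FU — free A2,Mu0,Ld1,B0 rp0 wp1

reason(slot 5) = FU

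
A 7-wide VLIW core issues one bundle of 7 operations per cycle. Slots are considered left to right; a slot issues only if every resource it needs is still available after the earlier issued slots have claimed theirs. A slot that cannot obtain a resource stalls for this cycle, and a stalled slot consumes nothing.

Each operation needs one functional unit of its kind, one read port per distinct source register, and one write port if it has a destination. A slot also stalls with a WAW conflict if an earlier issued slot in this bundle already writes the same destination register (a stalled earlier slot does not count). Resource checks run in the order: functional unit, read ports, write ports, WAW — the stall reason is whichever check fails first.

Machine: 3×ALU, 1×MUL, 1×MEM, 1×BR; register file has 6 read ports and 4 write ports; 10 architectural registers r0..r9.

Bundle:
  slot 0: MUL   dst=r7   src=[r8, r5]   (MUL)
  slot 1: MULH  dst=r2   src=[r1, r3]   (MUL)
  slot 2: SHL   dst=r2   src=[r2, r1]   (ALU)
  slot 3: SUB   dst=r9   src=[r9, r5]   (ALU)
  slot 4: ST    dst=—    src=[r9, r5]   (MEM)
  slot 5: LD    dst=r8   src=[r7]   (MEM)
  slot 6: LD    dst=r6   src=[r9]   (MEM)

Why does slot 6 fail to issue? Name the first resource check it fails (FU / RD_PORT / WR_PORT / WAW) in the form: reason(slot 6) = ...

reason(slot 6) = RD_PORT

(0) want 1×MUL +2rd +1wr — yes → AL3|MU0|ME1|BR1|rd4|wr3
(1) want 1×MUL +2rd +1wr — FU → AL3|MU0|ME1|BR1|rd4|wr3
(2) want 1×ALU +2rd +1wr — yes → AL2|MU0|ME1|BR1|rd2|wr2
(3) want 1×ALU +2rd +1wr — yes → AL1|MU0|ME1|BR1|rd0|wr1
(4) want 1×MEM +2rd +0wr — RD_PORT → AL1|MU0|ME1|BR1|rd0|wr1
(5) want 1×MEM +1rd +1wr — RD_PORT → AL1|MU0|ME1|BR1|rd0|wr1
(6) want 1×MEM +1rd +1wr — RD_PORT → AL1|MU0|ME1|BR1|rd0|wr1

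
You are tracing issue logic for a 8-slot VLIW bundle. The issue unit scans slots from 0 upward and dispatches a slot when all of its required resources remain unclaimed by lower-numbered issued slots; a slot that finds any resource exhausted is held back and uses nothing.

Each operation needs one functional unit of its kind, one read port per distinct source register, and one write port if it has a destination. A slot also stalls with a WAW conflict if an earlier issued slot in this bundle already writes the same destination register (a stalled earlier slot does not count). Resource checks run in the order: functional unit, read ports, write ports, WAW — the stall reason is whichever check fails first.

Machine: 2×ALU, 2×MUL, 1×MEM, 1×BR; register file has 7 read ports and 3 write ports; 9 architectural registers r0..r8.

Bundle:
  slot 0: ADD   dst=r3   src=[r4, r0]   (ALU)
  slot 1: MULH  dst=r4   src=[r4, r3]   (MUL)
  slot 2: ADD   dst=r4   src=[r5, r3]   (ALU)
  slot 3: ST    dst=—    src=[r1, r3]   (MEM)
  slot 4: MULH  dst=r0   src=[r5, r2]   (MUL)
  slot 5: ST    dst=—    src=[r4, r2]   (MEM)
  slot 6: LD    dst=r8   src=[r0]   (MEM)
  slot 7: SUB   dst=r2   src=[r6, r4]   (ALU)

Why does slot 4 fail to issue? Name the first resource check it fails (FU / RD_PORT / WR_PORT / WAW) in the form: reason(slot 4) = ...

reason(slot 4) = RD_PORT

#0 ALU src=r4,r0 dispatched  <A:1 Mu:2 Ld:1 B:1 rd:5 wr:2>
#1 MUL src=r4,r3 dispatched  <A:1 Mu:1 Ld:1 B:1 rd:3 wr:1>
#2 ALU src=r5,r3 held:WAW  <A:1 Mu:1 Ld:1 B:1 rd:3 wr:1>
#3 MEM src=r1,r3 dispatched  <A:1 Mu:1 Ld:0 B:1 rd:1 wr:1>
#4 MUL src=r5,r2 held:RD_PORT  <A:1 Mu:1 Ld:0 B:1 rd:1 wr:1>
#5 MEM src=r4,r2 held:FU  <A:1 Mu:1 Ld:0 B:1 rd:1 wr:1>
#6 MEM src=r0 held:FU  <A:1 Mu:1 Ld:0 B:1 rd:1 wr:1>
#7 ALU src=r6,r4 held:RD_PORT  <A:1 Mu:1 Ld:0 B:1 rd:1 wr:1>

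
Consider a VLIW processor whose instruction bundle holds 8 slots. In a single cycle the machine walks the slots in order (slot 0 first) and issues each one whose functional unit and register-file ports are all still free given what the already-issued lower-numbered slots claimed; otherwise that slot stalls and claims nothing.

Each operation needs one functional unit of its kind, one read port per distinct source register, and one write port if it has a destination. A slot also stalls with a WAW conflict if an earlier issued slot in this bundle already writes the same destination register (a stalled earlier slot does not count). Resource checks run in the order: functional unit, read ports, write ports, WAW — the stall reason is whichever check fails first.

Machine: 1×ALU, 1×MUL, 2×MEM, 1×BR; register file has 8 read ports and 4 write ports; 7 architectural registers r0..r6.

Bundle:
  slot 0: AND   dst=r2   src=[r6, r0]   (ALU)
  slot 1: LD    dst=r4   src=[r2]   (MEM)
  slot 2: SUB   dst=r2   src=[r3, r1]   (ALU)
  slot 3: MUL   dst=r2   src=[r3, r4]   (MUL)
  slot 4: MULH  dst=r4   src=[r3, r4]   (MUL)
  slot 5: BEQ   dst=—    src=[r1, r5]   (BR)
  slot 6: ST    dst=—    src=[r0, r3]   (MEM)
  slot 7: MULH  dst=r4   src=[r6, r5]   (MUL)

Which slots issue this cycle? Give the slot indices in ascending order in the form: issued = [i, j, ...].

issued = [0, 1, 5, 6]

#0 ALU src=r6,r0 dispatched  <A:0 Mu:1 Ld:2 B:1 rd:6 wr:3>
#1 MEM src=r2 dispatched  <A:0 Mu:1 Ld:1 B:1 rd:5 wr:2>
#2 ALU src=r3,r1 held:FU  <A:0 Mu:1 Ld:1 B:1 rd:5 wr:2>
#3 MUL src=r3,r4 held:WAW  <A:0 Mu:1 Ld:1 B:1 rd:5 wr:2>
#4 MUL src=r3,r4 held:WAW  <A:0 Mu:1 Ld:1 B:1 rd:5 wr:2>
#5 BR src=r1,r5 dispatched  <A:0 Mu:1 Ld:1 B:0 rd:3 wr:2>
#6 MEM src=r0,r3 dispatched  <A:0 Mu:1 Ld:0 B:0 rd:1 wr:2>
#7 MUL src=r6,r5 held:RD_PORT  <A:0 Mu:1 Ld:0 B:0 rd:1 wr:2>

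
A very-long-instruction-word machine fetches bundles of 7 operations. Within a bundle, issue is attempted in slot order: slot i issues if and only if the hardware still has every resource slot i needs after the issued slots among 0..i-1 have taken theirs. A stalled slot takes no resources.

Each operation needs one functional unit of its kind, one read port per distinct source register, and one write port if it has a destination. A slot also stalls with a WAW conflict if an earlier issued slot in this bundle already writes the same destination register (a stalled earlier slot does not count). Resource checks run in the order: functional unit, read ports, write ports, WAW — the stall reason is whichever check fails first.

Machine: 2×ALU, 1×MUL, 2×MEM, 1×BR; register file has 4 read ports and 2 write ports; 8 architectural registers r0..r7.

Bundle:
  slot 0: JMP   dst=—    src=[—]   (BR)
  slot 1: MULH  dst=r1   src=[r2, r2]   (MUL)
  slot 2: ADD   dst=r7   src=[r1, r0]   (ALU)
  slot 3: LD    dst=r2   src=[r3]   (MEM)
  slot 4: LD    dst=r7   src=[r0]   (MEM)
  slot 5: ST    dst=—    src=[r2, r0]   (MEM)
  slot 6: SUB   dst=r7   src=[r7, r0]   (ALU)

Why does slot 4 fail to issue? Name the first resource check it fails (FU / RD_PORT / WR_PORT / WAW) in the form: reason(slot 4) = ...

  0. BR ⇒ go  {2A/1Mu/2Ld/0B | 4r 2w}
  1. MUL→r1 ⇒ go  {2A/0Mu/2Ld/0B | 3r 1w}
  2. ALU→r7 ⇒ go  {1A/0Mu/2Ld/0B | 1r 0w}
  3. MEM→r2 ⇒ no(WR_PORT)  {1A/0Mu/2Ld/0B | 1r 0w}
  4. MEM→r7 ⇒ no(WR_PORT)  {1A/0Mu/2Ld/0B | 1r 0w}
  5. MEM ⇒ no(RD_PORT)  {1A/0Mu/2Ld/0B | 1r 0w}
  6. ALU→r7 ⇒ no(RD_PORT)  {1A/0Mu/2Ld/0B | 1r 0w}

reason(slot 4) = WR_PORT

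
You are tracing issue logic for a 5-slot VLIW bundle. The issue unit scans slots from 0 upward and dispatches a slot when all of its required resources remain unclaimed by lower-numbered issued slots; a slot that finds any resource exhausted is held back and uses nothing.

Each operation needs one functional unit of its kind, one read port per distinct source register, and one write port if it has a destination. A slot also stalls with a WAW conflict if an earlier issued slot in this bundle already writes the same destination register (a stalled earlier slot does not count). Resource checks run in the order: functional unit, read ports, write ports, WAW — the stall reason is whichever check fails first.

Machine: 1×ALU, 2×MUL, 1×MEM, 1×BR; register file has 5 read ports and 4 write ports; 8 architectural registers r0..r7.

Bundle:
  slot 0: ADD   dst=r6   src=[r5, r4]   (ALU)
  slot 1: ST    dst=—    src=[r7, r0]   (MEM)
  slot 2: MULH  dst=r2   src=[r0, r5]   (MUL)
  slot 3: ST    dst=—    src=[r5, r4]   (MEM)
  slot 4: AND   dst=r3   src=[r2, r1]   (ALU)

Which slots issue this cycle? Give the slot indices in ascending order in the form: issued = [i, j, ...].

slot 0 (ALU): ISSUE — free A0,Mu2,Ld1,B1 rp3 wp3
slot 1 (MEM): ISSUE — free A0,Mu2,Ld0,B1 rp1 wp3
slot 2 (MUL): stall RD_PORT — free A0,Mu2,Ld0,B1 rp1 wp3
slot 3 (MEM): stall FU — free A0,Mu2,Ld0,B1 rp1 wp3
slot 4 (ALU): stall FU — free A0,Mu2,Ld0,B1 rp1 wp3

issued = [0, 1]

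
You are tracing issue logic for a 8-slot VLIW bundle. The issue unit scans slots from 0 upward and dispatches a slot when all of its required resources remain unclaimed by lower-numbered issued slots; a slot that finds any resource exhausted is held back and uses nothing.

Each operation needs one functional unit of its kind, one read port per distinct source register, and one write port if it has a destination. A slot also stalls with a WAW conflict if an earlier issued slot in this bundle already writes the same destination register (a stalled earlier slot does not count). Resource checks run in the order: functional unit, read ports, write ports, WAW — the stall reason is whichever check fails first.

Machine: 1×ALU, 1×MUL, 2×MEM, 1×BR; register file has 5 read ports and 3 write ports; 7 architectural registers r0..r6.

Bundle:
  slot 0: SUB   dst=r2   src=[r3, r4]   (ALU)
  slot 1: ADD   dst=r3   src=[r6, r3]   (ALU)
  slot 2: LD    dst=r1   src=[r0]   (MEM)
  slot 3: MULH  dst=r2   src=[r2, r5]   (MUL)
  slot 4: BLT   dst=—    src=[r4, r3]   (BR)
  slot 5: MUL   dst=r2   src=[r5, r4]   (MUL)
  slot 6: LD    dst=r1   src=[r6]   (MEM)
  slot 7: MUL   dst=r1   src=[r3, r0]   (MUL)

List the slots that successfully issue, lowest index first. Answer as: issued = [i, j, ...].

issued = [0, 2, 4]

slot 0 (ALU): ISSUE — free A0,Mu1,Ld2,B1 rp3 wp2
slot 1 (ALU): stall FU — free A0,Mu1,Ld2,B1 rp3 wp2
slot 2 (MEM): ISSUE — free A0,Mu1,Ld1,B1 rp2 wp1
slot 3 (MUL): stall WAW — free A0,Mu1,Ld1,B1 rp2 wp1
slot 4 (BR): ISSUE — free A0,Mu1,Ld1,B0 rp0 wp1
slot 5 (MUL): stall RD_PORT — free A0,Mu1,Ld1,B0 rp0 wp1
slot 6 (MEM): stall RD_PORT — free A0,Mu1,Ld1,B0 rp0 wp1
slot 7 (MUL): stall RD_PORT — free A0,Mu1,Ld1,B0 rp0 wp1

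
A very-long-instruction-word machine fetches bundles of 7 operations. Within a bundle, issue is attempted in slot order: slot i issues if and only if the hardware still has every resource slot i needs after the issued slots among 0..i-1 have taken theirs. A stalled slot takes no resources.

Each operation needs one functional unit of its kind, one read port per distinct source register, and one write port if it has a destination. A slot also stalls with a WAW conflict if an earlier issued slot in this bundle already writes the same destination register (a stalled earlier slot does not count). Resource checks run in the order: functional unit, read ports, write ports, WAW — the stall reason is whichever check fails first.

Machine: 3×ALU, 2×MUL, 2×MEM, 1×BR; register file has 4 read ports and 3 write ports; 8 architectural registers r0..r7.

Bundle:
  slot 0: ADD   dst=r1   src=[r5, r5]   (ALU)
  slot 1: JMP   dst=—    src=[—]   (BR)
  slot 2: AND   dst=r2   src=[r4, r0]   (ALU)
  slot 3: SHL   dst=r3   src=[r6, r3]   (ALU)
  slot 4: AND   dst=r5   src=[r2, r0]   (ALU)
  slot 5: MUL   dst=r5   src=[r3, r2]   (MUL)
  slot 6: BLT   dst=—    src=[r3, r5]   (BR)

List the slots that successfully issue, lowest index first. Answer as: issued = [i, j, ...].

issued = [0, 1, 2]

  0. ALU→r1 ⇒ go  {2A/2Mu/2Ld/1B | 3r 2w}
  1. BR ⇒ go  {2A/2Mu/2Ld/0B | 3r 2w}
  2. ALU→r2 ⇒ go  {1A/2Mu/2Ld/0B | 1r 1w}
  3. ALU→r3 ⇒ no(RD_PORT)  {1A/2Mu/2Ld/0B | 1r 1w}
  4. ALU→r5 ⇒ no(RD_PORT)  {1A/2Mu/2Ld/0B | 1r 1w}
  5. MUL→r5 ⇒ no(RD_PORT)  {1A/2Mu/2Ld/0B | 1r 1w}
  6. BR ⇒ no(FU)  {1A/2Mu/2Ld/0B | 1r 1w}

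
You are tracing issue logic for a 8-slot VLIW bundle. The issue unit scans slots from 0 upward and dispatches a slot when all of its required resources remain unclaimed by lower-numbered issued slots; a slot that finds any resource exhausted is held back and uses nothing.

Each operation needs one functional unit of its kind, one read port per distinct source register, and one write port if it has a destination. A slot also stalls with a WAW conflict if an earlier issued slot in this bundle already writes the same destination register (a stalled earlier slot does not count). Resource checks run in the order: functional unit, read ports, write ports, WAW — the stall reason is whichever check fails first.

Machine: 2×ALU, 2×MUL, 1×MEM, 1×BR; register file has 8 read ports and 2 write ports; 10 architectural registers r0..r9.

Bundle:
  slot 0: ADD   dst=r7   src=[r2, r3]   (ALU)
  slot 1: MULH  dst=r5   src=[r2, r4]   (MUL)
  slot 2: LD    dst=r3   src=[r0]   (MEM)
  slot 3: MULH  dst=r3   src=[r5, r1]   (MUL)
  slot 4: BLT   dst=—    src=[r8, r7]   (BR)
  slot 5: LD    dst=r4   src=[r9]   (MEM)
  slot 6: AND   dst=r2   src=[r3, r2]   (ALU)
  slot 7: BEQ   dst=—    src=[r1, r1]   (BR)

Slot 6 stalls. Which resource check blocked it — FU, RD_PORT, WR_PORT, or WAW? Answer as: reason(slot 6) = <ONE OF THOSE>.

[0] ALU needs rd=2 wr=1: ok; after: ALU=1 MUL=2 MEM=1 BR=1, R=6, W=1
[1] MUL needs rd=2 wr=1: ok; after: ALU=1 MUL=1 MEM=1 BR=1, R=4, W=0
[2] MEM needs rd=1 wr=1: WR_PORT; after: ALU=1 MUL=1 MEM=1 BR=1, R=4, W=0
[3] MUL needs rd=2 wr=1: WR_PORT; after: ALU=1 MUL=1 MEM=1 BR=1, R=4, W=0
[4] BR needs rd=2 wr=0: ok; after: ALU=1 MUL=1 MEM=1 BR=0, R=2, W=0
[5] MEM needs rd=1 wr=1: WR_PORT; after: ALU=1 MUL=1 MEM=1 BR=0, R=2, W=0
[6] ALU needs rd=2 wr=1: WR_PORT; after: ALU=1 MUL=1 MEM=1 BR=0, R=2, W=0
[7] BR needs rd=1 wr=0: FU; after: ALU=1 MUL=1 MEM=1 BR=0, R=2, W=0

reason(slot 6) = WR_PORT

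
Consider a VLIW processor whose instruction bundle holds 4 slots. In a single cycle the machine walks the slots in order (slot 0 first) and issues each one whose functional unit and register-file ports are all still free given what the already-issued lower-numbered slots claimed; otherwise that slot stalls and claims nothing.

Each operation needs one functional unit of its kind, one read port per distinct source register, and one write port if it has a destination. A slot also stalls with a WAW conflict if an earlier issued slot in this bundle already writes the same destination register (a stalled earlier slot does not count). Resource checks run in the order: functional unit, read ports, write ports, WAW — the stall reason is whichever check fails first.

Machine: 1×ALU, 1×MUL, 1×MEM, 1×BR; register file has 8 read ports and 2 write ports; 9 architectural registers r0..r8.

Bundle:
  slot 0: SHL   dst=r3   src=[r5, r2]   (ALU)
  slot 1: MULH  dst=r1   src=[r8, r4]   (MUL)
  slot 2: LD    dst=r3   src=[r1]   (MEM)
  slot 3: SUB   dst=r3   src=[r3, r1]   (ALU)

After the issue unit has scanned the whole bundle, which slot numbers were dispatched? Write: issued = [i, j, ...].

(0) want 1×ALU +2rd +1wr — yes → AL0|MU1|ME1|BR1|rd6|wr1
(1) want 1×MUL +2rd +1wr — yes → AL0|MU0|ME1|BR1|rd4|wr0
(2) want 1×MEM +1rd +1wr — WR_PORT → AL0|MU0|ME1|BR1|rd4|wr0
(3) want 1×ALU +2rd +1wr — FU → AL0|MU0|ME1|BR1|rd4|wr0

issued = [0, 1]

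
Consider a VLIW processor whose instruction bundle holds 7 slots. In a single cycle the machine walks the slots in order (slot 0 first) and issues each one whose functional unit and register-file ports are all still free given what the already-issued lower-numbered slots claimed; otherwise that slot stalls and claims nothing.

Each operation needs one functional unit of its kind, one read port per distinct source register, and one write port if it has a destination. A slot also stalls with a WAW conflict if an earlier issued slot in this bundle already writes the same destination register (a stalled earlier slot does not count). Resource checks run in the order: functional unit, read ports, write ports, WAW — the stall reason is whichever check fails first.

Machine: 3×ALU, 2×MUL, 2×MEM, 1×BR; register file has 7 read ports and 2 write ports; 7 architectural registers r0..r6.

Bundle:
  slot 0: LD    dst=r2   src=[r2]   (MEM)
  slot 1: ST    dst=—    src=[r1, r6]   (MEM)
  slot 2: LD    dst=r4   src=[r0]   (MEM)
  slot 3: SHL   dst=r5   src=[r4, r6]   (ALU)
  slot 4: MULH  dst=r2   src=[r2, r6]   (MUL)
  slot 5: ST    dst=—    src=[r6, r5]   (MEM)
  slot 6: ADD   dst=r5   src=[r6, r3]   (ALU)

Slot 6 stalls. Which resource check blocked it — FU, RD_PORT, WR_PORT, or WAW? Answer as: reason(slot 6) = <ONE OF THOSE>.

  0. MEM→r2 ⇒ go  {3A/2Mu/1Ld/1B | 6r 1w}
  1. MEM ⇒ go  {3A/2Mu/0Ld/1B | 4r 1w}
  2. MEM→r4 ⇒ no(FU)  {3A/2Mu/0Ld/1B | 4r 1w}
  3. ALU→r5 ⇒ go  {2A/2Mu/0Ld/1B | 2r 0w}
  4. MUL→r2 ⇒ no(WR_PORT)  {2A/2Mu/0Ld/1B | 2r 0w}
  5. MEM ⇒ no(FU)  {2A/2Mu/0Ld/1B | 2r 0w}
  6. ALU→r5 ⇒ no(WR_PORT)  {2A/2Mu/0Ld/1B | 2r 0w}

reason(slot 6) = WR_PORT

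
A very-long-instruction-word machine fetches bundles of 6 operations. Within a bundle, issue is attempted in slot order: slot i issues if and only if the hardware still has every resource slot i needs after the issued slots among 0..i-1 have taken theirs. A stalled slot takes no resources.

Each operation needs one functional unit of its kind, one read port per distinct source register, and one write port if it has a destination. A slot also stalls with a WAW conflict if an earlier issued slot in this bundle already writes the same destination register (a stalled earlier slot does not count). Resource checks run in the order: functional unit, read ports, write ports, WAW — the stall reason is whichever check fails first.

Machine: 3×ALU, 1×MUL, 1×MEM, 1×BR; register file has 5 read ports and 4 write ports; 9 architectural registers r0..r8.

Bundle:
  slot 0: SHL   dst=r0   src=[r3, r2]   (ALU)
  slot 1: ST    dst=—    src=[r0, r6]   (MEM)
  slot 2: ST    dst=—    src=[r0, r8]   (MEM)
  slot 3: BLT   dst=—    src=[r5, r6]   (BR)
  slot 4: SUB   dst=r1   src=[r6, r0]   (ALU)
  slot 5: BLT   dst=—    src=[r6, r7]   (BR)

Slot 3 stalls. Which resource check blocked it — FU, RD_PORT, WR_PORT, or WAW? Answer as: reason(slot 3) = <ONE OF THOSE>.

(0) want 1×ALU +2rd +1wr — yes → AL2|MU1|ME1|BR1|rd3|wr3
(1) want 1×MEM +2rd +0wr — yes → AL2|MU1|ME0|BR1|rd1|wr3
(2) want 1×MEM +2rd +0wr — FU → AL2|MU1|ME0|BR1|rd1|wr3
(3) want 1×BR +2rd +0wr — RD_PORT → AL2|MU1|ME0|BR1|rd1|wr3
(4) want 1×ALU +2rd +1wr — RD_PORT → AL2|MU1|ME0|BR1|rd1|wr3
(5) want 1×BR +2rd +0wr — RD_PORT → AL2|MU1|ME0|BR1|rd1|wr3

reason(slot 3) = RD_PORT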